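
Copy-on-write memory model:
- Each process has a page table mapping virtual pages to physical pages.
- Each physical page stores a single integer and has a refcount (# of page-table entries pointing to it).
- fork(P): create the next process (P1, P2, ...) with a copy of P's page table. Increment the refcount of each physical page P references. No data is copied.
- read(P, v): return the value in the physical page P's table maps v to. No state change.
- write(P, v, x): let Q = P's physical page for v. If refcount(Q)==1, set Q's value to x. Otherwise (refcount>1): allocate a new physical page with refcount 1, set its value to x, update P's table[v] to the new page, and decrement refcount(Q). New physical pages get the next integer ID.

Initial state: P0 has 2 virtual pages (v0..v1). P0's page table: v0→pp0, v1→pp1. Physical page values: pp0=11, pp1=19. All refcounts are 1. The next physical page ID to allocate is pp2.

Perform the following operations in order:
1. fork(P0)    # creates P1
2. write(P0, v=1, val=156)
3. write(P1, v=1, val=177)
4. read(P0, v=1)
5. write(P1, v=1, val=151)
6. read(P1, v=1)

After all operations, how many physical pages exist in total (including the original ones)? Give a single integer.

Op 1: fork(P0) -> P1. 2 ppages; refcounts: pp0:2 pp1:2
Op 2: write(P0, v1, 156). refcount(pp1)=2>1 -> COPY to pp2. 3 ppages; refcounts: pp0:2 pp1:1 pp2:1
Op 3: write(P1, v1, 177). refcount(pp1)=1 -> write in place. 3 ppages; refcounts: pp0:2 pp1:1 pp2:1
Op 4: read(P0, v1) -> 156. No state change.
Op 5: write(P1, v1, 151). refcount(pp1)=1 -> write in place. 3 ppages; refcounts: pp0:2 pp1:1 pp2:1
Op 6: read(P1, v1) -> 151. No state change.

Answer: 3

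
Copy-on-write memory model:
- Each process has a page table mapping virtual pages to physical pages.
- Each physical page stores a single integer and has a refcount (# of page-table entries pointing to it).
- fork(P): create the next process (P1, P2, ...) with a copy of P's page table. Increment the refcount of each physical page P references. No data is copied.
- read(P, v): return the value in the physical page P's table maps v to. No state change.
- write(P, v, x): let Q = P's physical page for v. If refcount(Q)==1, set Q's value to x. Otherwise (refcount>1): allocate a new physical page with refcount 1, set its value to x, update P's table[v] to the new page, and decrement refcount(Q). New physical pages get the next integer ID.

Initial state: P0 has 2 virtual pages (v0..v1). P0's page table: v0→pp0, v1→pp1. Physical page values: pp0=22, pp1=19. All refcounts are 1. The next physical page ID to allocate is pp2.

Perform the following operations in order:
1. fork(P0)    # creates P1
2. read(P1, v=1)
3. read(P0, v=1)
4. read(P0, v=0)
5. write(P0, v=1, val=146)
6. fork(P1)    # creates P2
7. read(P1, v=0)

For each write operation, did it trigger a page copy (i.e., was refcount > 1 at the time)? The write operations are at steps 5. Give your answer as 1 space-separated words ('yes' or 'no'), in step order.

Op 1: fork(P0) -> P1. 2 ppages; refcounts: pp0:2 pp1:2
Op 2: read(P1, v1) -> 19. No state change.
Op 3: read(P0, v1) -> 19. No state change.
Op 4: read(P0, v0) -> 22. No state change.
Op 5: write(P0, v1, 146). refcount(pp1)=2>1 -> COPY to pp2. 3 ppages; refcounts: pp0:2 pp1:1 pp2:1
Op 6: fork(P1) -> P2. 3 ppages; refcounts: pp0:3 pp1:2 pp2:1
Op 7: read(P1, v0) -> 22. No state change.

yes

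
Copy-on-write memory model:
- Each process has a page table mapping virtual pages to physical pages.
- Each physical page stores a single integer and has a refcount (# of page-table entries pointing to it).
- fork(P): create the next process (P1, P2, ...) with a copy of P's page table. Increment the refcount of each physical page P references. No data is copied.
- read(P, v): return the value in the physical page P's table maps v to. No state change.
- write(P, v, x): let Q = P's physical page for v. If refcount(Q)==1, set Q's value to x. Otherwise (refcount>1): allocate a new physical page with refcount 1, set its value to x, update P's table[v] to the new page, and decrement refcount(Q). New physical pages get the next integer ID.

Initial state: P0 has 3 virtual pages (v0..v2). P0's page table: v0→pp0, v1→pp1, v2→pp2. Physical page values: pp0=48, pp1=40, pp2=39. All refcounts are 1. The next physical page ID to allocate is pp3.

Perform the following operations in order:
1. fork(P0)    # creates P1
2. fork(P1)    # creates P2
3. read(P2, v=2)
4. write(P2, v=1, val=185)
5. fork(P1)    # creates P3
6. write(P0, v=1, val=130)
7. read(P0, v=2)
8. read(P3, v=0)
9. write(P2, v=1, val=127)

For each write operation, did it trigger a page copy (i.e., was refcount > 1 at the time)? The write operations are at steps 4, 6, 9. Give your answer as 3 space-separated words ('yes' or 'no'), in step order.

Op 1: fork(P0) -> P1. 3 ppages; refcounts: pp0:2 pp1:2 pp2:2
Op 2: fork(P1) -> P2. 3 ppages; refcounts: pp0:3 pp1:3 pp2:3
Op 3: read(P2, v2) -> 39. No state change.
Op 4: write(P2, v1, 185). refcount(pp1)=3>1 -> COPY to pp3. 4 ppages; refcounts: pp0:3 pp1:2 pp2:3 pp3:1
Op 5: fork(P1) -> P3. 4 ppages; refcounts: pp0:4 pp1:3 pp2:4 pp3:1
Op 6: write(P0, v1, 130). refcount(pp1)=3>1 -> COPY to pp4. 5 ppages; refcounts: pp0:4 pp1:2 pp2:4 pp3:1 pp4:1
Op 7: read(P0, v2) -> 39. No state change.
Op 8: read(P3, v0) -> 48. No state change.
Op 9: write(P2, v1, 127). refcount(pp3)=1 -> write in place. 5 ppages; refcounts: pp0:4 pp1:2 pp2:4 pp3:1 pp4:1

yes yes no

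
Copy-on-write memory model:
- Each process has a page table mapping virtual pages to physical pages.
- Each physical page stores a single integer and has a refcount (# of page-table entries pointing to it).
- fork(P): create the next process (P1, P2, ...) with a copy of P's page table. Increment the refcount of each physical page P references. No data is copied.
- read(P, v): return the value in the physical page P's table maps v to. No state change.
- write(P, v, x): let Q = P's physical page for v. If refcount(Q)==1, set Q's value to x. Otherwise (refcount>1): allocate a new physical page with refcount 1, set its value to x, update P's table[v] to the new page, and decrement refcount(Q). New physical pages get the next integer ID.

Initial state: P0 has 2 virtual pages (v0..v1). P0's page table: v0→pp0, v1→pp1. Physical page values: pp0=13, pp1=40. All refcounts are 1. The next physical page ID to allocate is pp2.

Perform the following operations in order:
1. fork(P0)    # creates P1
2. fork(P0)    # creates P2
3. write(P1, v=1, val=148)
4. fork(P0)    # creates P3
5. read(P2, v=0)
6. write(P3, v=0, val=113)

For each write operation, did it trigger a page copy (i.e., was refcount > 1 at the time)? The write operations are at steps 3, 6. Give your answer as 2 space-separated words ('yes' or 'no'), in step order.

Op 1: fork(P0) -> P1. 2 ppages; refcounts: pp0:2 pp1:2
Op 2: fork(P0) -> P2. 2 ppages; refcounts: pp0:3 pp1:3
Op 3: write(P1, v1, 148). refcount(pp1)=3>1 -> COPY to pp2. 3 ppages; refcounts: pp0:3 pp1:2 pp2:1
Op 4: fork(P0) -> P3. 3 ppages; refcounts: pp0:4 pp1:3 pp2:1
Op 5: read(P2, v0) -> 13. No state change.
Op 6: write(P3, v0, 113). refcount(pp0)=4>1 -> COPY to pp3. 4 ppages; refcounts: pp0:3 pp1:3 pp2:1 pp3:1

yes yes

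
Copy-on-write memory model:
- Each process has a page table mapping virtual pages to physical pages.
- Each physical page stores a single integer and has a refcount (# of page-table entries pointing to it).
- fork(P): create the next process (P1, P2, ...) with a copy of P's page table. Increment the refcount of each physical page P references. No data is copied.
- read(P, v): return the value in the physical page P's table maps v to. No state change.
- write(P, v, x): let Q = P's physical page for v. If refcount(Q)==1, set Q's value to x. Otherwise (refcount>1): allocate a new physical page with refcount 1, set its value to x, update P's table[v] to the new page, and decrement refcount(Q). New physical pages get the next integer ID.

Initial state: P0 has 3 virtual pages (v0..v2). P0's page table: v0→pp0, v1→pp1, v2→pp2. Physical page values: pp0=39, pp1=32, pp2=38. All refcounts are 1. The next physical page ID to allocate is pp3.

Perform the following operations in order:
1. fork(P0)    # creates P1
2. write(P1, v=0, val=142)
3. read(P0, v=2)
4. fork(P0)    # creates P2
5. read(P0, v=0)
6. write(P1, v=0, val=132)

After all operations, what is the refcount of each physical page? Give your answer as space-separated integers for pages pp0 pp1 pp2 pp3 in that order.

Answer: 2 3 3 1

Derivation:
Op 1: fork(P0) -> P1. 3 ppages; refcounts: pp0:2 pp1:2 pp2:2
Op 2: write(P1, v0, 142). refcount(pp0)=2>1 -> COPY to pp3. 4 ppages; refcounts: pp0:1 pp1:2 pp2:2 pp3:1
Op 3: read(P0, v2) -> 38. No state change.
Op 4: fork(P0) -> P2. 4 ppages; refcounts: pp0:2 pp1:3 pp2:3 pp3:1
Op 5: read(P0, v0) -> 39. No state change.
Op 6: write(P1, v0, 132). refcount(pp3)=1 -> write in place. 4 ppages; refcounts: pp0:2 pp1:3 pp2:3 pp3:1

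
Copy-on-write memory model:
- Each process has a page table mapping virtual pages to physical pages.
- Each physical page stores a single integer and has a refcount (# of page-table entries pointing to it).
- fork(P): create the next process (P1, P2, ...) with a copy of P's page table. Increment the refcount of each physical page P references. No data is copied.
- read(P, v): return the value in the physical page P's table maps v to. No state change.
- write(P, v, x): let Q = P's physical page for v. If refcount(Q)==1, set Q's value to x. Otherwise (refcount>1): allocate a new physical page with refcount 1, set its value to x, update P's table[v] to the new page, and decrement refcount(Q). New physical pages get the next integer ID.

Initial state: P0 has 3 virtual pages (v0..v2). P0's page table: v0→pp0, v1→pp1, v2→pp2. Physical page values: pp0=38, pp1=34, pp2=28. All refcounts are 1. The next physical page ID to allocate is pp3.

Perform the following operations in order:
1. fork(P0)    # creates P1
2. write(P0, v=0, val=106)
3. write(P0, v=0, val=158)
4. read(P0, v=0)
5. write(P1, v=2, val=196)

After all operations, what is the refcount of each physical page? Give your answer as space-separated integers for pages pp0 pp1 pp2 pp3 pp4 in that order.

Op 1: fork(P0) -> P1. 3 ppages; refcounts: pp0:2 pp1:2 pp2:2
Op 2: write(P0, v0, 106). refcount(pp0)=2>1 -> COPY to pp3. 4 ppages; refcounts: pp0:1 pp1:2 pp2:2 pp3:1
Op 3: write(P0, v0, 158). refcount(pp3)=1 -> write in place. 4 ppages; refcounts: pp0:1 pp1:2 pp2:2 pp3:1
Op 4: read(P0, v0) -> 158. No state change.
Op 5: write(P1, v2, 196). refcount(pp2)=2>1 -> COPY to pp4. 5 ppages; refcounts: pp0:1 pp1:2 pp2:1 pp3:1 pp4:1

Answer: 1 2 1 1 1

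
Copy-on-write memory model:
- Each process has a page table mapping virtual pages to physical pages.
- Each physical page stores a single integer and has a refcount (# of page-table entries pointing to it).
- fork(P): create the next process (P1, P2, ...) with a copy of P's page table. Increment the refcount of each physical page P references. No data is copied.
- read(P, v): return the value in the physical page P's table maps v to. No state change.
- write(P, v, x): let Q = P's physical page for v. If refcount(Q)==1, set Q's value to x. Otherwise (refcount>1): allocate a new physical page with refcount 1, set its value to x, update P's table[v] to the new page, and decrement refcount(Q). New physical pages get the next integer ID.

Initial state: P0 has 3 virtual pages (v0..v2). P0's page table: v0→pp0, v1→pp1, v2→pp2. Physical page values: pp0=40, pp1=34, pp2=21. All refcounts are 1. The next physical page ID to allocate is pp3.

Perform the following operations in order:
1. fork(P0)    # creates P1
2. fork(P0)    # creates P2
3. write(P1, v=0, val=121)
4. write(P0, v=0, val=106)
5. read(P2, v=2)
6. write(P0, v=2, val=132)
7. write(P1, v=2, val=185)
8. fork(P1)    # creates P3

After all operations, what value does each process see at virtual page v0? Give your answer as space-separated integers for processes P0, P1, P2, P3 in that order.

Answer: 106 121 40 121

Derivation:
Op 1: fork(P0) -> P1. 3 ppages; refcounts: pp0:2 pp1:2 pp2:2
Op 2: fork(P0) -> P2. 3 ppages; refcounts: pp0:3 pp1:3 pp2:3
Op 3: write(P1, v0, 121). refcount(pp0)=3>1 -> COPY to pp3. 4 ppages; refcounts: pp0:2 pp1:3 pp2:3 pp3:1
Op 4: write(P0, v0, 106). refcount(pp0)=2>1 -> COPY to pp4. 5 ppages; refcounts: pp0:1 pp1:3 pp2:3 pp3:1 pp4:1
Op 5: read(P2, v2) -> 21. No state change.
Op 6: write(P0, v2, 132). refcount(pp2)=3>1 -> COPY to pp5. 6 ppages; refcounts: pp0:1 pp1:3 pp2:2 pp3:1 pp4:1 pp5:1
Op 7: write(P1, v2, 185). refcount(pp2)=2>1 -> COPY to pp6. 7 ppages; refcounts: pp0:1 pp1:3 pp2:1 pp3:1 pp4:1 pp5:1 pp6:1
Op 8: fork(P1) -> P3. 7 ppages; refcounts: pp0:1 pp1:4 pp2:1 pp3:2 pp4:1 pp5:1 pp6:2
P0: v0 -> pp4 = 106
P1: v0 -> pp3 = 121
P2: v0 -> pp0 = 40
P3: v0 -> pp3 = 121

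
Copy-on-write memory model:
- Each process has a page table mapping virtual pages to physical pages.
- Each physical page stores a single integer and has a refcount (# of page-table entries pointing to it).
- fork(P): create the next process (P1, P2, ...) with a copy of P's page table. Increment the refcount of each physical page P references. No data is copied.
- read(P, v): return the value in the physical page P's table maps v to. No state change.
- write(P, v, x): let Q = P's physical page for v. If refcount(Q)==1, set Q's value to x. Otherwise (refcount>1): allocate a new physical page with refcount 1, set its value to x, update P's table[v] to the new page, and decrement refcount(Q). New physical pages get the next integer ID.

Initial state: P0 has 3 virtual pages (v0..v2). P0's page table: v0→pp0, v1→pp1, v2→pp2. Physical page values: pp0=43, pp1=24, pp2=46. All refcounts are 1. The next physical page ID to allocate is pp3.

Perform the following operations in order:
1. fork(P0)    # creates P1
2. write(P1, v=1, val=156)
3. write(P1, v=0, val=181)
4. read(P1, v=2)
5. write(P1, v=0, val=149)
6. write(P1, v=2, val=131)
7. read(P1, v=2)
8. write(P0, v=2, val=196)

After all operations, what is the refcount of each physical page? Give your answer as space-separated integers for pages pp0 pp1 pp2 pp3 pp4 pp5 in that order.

Answer: 1 1 1 1 1 1

Derivation:
Op 1: fork(P0) -> P1. 3 ppages; refcounts: pp0:2 pp1:2 pp2:2
Op 2: write(P1, v1, 156). refcount(pp1)=2>1 -> COPY to pp3. 4 ppages; refcounts: pp0:2 pp1:1 pp2:2 pp3:1
Op 3: write(P1, v0, 181). refcount(pp0)=2>1 -> COPY to pp4. 5 ppages; refcounts: pp0:1 pp1:1 pp2:2 pp3:1 pp4:1
Op 4: read(P1, v2) -> 46. No state change.
Op 5: write(P1, v0, 149). refcount(pp4)=1 -> write in place. 5 ppages; refcounts: pp0:1 pp1:1 pp2:2 pp3:1 pp4:1
Op 6: write(P1, v2, 131). refcount(pp2)=2>1 -> COPY to pp5. 6 ppages; refcounts: pp0:1 pp1:1 pp2:1 pp3:1 pp4:1 pp5:1
Op 7: read(P1, v2) -> 131. No state change.
Op 8: write(P0, v2, 196). refcount(pp2)=1 -> write in place. 6 ppages; refcounts: pp0:1 pp1:1 pp2:1 pp3:1 pp4:1 pp5:1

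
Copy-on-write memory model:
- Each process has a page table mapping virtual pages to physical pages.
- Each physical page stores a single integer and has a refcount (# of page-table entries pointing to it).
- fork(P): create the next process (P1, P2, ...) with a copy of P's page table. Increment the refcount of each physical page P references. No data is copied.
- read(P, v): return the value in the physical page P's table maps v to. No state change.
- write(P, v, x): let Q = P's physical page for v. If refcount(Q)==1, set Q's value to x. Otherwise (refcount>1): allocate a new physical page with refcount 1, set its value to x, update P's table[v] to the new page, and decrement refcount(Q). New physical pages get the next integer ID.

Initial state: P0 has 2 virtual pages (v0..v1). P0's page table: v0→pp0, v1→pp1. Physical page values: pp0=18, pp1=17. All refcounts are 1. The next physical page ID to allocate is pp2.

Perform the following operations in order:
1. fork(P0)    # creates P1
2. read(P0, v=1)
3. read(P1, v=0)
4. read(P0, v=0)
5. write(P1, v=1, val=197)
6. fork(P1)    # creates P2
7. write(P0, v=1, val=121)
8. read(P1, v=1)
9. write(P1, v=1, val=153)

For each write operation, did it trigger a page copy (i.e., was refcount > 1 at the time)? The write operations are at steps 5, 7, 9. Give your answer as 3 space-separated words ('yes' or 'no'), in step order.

Op 1: fork(P0) -> P1. 2 ppages; refcounts: pp0:2 pp1:2
Op 2: read(P0, v1) -> 17. No state change.
Op 3: read(P1, v0) -> 18. No state change.
Op 4: read(P0, v0) -> 18. No state change.
Op 5: write(P1, v1, 197). refcount(pp1)=2>1 -> COPY to pp2. 3 ppages; refcounts: pp0:2 pp1:1 pp2:1
Op 6: fork(P1) -> P2. 3 ppages; refcounts: pp0:3 pp1:1 pp2:2
Op 7: write(P0, v1, 121). refcount(pp1)=1 -> write in place. 3 ppages; refcounts: pp0:3 pp1:1 pp2:2
Op 8: read(P1, v1) -> 197. No state change.
Op 9: write(P1, v1, 153). refcount(pp2)=2>1 -> COPY to pp3. 4 ppages; refcounts: pp0:3 pp1:1 pp2:1 pp3:1

yes no yes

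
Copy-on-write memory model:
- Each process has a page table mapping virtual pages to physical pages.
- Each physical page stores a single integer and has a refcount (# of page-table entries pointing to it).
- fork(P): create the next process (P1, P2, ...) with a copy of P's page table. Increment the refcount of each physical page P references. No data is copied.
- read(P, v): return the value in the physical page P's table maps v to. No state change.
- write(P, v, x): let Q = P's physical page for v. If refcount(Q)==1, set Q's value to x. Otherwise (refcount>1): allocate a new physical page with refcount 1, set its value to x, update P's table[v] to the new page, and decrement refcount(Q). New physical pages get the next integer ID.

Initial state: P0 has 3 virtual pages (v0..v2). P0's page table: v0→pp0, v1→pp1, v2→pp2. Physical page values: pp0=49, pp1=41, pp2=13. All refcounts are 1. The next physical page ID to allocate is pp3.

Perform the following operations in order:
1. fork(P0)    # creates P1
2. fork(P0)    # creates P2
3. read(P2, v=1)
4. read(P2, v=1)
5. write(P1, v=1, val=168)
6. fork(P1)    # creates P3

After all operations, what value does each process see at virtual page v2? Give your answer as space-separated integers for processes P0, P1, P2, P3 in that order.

Op 1: fork(P0) -> P1. 3 ppages; refcounts: pp0:2 pp1:2 pp2:2
Op 2: fork(P0) -> P2. 3 ppages; refcounts: pp0:3 pp1:3 pp2:3
Op 3: read(P2, v1) -> 41. No state change.
Op 4: read(P2, v1) -> 41. No state change.
Op 5: write(P1, v1, 168). refcount(pp1)=3>1 -> COPY to pp3. 4 ppages; refcounts: pp0:3 pp1:2 pp2:3 pp3:1
Op 6: fork(P1) -> P3. 4 ppages; refcounts: pp0:4 pp1:2 pp2:4 pp3:2
P0: v2 -> pp2 = 13
P1: v2 -> pp2 = 13
P2: v2 -> pp2 = 13
P3: v2 -> pp2 = 13

Answer: 13 13 13 13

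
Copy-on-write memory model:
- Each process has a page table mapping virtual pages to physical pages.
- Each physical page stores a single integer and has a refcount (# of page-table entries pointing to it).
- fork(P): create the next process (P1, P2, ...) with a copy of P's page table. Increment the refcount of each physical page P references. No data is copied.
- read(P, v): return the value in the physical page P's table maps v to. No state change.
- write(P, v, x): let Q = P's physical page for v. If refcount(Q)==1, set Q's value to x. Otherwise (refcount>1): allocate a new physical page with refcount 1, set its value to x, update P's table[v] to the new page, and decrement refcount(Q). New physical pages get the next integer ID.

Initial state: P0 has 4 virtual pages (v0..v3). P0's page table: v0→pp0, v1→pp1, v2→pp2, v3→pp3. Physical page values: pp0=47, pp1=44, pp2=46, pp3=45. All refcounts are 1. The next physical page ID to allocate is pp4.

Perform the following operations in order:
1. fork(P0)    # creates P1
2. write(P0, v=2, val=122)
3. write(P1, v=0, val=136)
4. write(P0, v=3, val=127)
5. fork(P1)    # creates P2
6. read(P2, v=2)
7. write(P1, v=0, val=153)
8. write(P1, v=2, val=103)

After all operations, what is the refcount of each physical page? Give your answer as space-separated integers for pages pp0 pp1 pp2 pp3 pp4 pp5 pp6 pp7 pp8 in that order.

Op 1: fork(P0) -> P1. 4 ppages; refcounts: pp0:2 pp1:2 pp2:2 pp3:2
Op 2: write(P0, v2, 122). refcount(pp2)=2>1 -> COPY to pp4. 5 ppages; refcounts: pp0:2 pp1:2 pp2:1 pp3:2 pp4:1
Op 3: write(P1, v0, 136). refcount(pp0)=2>1 -> COPY to pp5. 6 ppages; refcounts: pp0:1 pp1:2 pp2:1 pp3:2 pp4:1 pp5:1
Op 4: write(P0, v3, 127). refcount(pp3)=2>1 -> COPY to pp6. 7 ppages; refcounts: pp0:1 pp1:2 pp2:1 pp3:1 pp4:1 pp5:1 pp6:1
Op 5: fork(P1) -> P2. 7 ppages; refcounts: pp0:1 pp1:3 pp2:2 pp3:2 pp4:1 pp5:2 pp6:1
Op 6: read(P2, v2) -> 46. No state change.
Op 7: write(P1, v0, 153). refcount(pp5)=2>1 -> COPY to pp7. 8 ppages; refcounts: pp0:1 pp1:3 pp2:2 pp3:2 pp4:1 pp5:1 pp6:1 pp7:1
Op 8: write(P1, v2, 103). refcount(pp2)=2>1 -> COPY to pp8. 9 ppages; refcounts: pp0:1 pp1:3 pp2:1 pp3:2 pp4:1 pp5:1 pp6:1 pp7:1 pp8:1

Answer: 1 3 1 2 1 1 1 1 1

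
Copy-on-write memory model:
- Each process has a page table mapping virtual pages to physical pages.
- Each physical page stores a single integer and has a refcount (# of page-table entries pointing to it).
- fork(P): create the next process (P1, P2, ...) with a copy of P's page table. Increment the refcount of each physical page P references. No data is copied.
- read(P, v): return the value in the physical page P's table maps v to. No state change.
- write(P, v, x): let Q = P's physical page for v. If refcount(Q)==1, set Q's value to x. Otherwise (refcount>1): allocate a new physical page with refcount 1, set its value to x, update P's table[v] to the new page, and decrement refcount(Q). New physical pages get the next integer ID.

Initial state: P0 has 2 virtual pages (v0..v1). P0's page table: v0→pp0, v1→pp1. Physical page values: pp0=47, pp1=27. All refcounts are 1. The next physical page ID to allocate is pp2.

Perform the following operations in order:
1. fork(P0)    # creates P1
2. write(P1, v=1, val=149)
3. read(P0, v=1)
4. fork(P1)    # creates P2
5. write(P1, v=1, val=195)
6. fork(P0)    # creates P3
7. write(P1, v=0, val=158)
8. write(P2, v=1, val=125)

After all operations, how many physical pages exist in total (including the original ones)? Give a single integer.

Answer: 5

Derivation:
Op 1: fork(P0) -> P1. 2 ppages; refcounts: pp0:2 pp1:2
Op 2: write(P1, v1, 149). refcount(pp1)=2>1 -> COPY to pp2. 3 ppages; refcounts: pp0:2 pp1:1 pp2:1
Op 3: read(P0, v1) -> 27. No state change.
Op 4: fork(P1) -> P2. 3 ppages; refcounts: pp0:3 pp1:1 pp2:2
Op 5: write(P1, v1, 195). refcount(pp2)=2>1 -> COPY to pp3. 4 ppages; refcounts: pp0:3 pp1:1 pp2:1 pp3:1
Op 6: fork(P0) -> P3. 4 ppages; refcounts: pp0:4 pp1:2 pp2:1 pp3:1
Op 7: write(P1, v0, 158). refcount(pp0)=4>1 -> COPY to pp4. 5 ppages; refcounts: pp0:3 pp1:2 pp2:1 pp3:1 pp4:1
Op 8: write(P2, v1, 125). refcount(pp2)=1 -> write in place. 5 ppages; refcounts: pp0:3 pp1:2 pp2:1 pp3:1 pp4:1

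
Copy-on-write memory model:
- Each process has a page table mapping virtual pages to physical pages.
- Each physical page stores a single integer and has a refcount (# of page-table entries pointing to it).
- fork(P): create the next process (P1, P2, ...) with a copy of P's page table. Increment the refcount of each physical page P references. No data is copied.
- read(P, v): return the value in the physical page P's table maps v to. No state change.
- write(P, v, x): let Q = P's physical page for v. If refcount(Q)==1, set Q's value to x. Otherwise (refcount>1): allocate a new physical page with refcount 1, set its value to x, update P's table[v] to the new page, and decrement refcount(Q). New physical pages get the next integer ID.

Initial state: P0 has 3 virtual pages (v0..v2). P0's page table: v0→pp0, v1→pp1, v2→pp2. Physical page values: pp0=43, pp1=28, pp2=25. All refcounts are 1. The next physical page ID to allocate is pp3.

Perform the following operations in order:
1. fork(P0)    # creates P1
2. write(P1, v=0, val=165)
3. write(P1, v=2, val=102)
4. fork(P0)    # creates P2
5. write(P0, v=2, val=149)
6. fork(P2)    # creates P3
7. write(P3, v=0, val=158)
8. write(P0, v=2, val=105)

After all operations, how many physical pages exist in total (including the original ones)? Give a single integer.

Answer: 7

Derivation:
Op 1: fork(P0) -> P1. 3 ppages; refcounts: pp0:2 pp1:2 pp2:2
Op 2: write(P1, v0, 165). refcount(pp0)=2>1 -> COPY to pp3. 4 ppages; refcounts: pp0:1 pp1:2 pp2:2 pp3:1
Op 3: write(P1, v2, 102). refcount(pp2)=2>1 -> COPY to pp4. 5 ppages; refcounts: pp0:1 pp1:2 pp2:1 pp3:1 pp4:1
Op 4: fork(P0) -> P2. 5 ppages; refcounts: pp0:2 pp1:3 pp2:2 pp3:1 pp4:1
Op 5: write(P0, v2, 149). refcount(pp2)=2>1 -> COPY to pp5. 6 ppages; refcounts: pp0:2 pp1:3 pp2:1 pp3:1 pp4:1 pp5:1
Op 6: fork(P2) -> P3. 6 ppages; refcounts: pp0:3 pp1:4 pp2:2 pp3:1 pp4:1 pp5:1
Op 7: write(P3, v0, 158). refcount(pp0)=3>1 -> COPY to pp6. 7 ppages; refcounts: pp0:2 pp1:4 pp2:2 pp3:1 pp4:1 pp5:1 pp6:1
Op 8: write(P0, v2, 105). refcount(pp5)=1 -> write in place. 7 ppages; refcounts: pp0:2 pp1:4 pp2:2 pp3:1 pp4:1 pp5:1 pp6:1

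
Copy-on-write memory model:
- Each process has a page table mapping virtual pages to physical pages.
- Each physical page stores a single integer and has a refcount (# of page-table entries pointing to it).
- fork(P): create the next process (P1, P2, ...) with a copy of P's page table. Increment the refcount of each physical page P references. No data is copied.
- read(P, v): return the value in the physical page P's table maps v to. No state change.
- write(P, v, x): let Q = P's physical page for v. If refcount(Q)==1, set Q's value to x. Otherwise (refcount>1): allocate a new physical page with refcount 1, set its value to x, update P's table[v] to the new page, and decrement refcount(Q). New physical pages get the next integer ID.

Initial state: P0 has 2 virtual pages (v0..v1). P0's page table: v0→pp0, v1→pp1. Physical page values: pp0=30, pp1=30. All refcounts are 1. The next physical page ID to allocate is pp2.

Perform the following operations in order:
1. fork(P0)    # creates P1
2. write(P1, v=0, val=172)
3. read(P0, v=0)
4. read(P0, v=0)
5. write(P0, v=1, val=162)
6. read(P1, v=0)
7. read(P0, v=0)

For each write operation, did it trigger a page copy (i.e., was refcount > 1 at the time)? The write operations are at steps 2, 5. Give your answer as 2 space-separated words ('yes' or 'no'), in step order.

Op 1: fork(P0) -> P1. 2 ppages; refcounts: pp0:2 pp1:2
Op 2: write(P1, v0, 172). refcount(pp0)=2>1 -> COPY to pp2. 3 ppages; refcounts: pp0:1 pp1:2 pp2:1
Op 3: read(P0, v0) -> 30. No state change.
Op 4: read(P0, v0) -> 30. No state change.
Op 5: write(P0, v1, 162). refcount(pp1)=2>1 -> COPY to pp3. 4 ppages; refcounts: pp0:1 pp1:1 pp2:1 pp3:1
Op 6: read(P1, v0) -> 172. No state change.
Op 7: read(P0, v0) -> 30. No state change.

yes yes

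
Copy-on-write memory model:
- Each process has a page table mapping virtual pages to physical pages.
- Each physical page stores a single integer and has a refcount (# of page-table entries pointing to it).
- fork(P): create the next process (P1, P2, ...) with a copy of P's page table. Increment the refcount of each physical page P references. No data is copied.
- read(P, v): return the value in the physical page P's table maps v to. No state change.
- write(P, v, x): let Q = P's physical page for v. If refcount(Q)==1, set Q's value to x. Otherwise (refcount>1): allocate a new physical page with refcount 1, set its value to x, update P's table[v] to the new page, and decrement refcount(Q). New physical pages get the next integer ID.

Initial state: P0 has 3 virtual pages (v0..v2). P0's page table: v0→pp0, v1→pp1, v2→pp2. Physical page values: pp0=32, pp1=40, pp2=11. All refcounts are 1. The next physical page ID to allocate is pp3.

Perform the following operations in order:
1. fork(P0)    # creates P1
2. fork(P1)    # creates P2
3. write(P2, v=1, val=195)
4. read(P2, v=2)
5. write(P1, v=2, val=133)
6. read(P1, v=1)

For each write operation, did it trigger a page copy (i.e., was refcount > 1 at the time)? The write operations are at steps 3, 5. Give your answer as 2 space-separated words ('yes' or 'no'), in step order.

Op 1: fork(P0) -> P1. 3 ppages; refcounts: pp0:2 pp1:2 pp2:2
Op 2: fork(P1) -> P2. 3 ppages; refcounts: pp0:3 pp1:3 pp2:3
Op 3: write(P2, v1, 195). refcount(pp1)=3>1 -> COPY to pp3. 4 ppages; refcounts: pp0:3 pp1:2 pp2:3 pp3:1
Op 4: read(P2, v2) -> 11. No state change.
Op 5: write(P1, v2, 133). refcount(pp2)=3>1 -> COPY to pp4. 5 ppages; refcounts: pp0:3 pp1:2 pp2:2 pp3:1 pp4:1
Op 6: read(P1, v1) -> 40. No state change.

yes yes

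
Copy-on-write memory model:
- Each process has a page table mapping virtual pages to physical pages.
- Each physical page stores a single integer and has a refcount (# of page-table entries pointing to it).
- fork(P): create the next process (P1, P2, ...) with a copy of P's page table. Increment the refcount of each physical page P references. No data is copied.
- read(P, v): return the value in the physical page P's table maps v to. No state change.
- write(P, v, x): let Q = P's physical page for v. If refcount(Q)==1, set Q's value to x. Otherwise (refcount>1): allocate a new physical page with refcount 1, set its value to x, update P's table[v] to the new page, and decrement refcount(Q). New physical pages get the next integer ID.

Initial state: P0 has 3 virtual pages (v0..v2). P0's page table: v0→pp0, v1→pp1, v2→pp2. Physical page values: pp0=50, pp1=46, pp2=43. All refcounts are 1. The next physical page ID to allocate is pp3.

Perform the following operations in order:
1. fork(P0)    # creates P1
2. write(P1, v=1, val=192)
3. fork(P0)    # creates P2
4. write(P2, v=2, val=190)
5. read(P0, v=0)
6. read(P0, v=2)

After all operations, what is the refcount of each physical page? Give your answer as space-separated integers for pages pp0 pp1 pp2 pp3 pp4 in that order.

Answer: 3 2 2 1 1

Derivation:
Op 1: fork(P0) -> P1. 3 ppages; refcounts: pp0:2 pp1:2 pp2:2
Op 2: write(P1, v1, 192). refcount(pp1)=2>1 -> COPY to pp3. 4 ppages; refcounts: pp0:2 pp1:1 pp2:2 pp3:1
Op 3: fork(P0) -> P2. 4 ppages; refcounts: pp0:3 pp1:2 pp2:3 pp3:1
Op 4: write(P2, v2, 190). refcount(pp2)=3>1 -> COPY to pp4. 5 ppages; refcounts: pp0:3 pp1:2 pp2:2 pp3:1 pp4:1
Op 5: read(P0, v0) -> 50. No state change.
Op 6: read(P0, v2) -> 43. No state change.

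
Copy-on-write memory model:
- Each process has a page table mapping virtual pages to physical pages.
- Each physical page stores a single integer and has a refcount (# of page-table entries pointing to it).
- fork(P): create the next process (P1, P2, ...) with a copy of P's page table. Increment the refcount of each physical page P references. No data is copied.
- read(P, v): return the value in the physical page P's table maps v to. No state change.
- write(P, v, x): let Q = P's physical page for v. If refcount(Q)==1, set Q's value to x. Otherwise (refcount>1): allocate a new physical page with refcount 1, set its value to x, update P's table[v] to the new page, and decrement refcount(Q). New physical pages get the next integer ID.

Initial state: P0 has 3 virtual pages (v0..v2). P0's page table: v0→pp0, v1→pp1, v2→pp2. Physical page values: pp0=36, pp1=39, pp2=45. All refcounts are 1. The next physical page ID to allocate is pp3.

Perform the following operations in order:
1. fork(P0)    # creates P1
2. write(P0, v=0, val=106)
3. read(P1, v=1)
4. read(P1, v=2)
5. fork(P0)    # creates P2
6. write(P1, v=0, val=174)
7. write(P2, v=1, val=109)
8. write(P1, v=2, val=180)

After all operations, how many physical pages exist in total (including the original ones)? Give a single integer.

Op 1: fork(P0) -> P1. 3 ppages; refcounts: pp0:2 pp1:2 pp2:2
Op 2: write(P0, v0, 106). refcount(pp0)=2>1 -> COPY to pp3. 4 ppages; refcounts: pp0:1 pp1:2 pp2:2 pp3:1
Op 3: read(P1, v1) -> 39. No state change.
Op 4: read(P1, v2) -> 45. No state change.
Op 5: fork(P0) -> P2. 4 ppages; refcounts: pp0:1 pp1:3 pp2:3 pp3:2
Op 6: write(P1, v0, 174). refcount(pp0)=1 -> write in place. 4 ppages; refcounts: pp0:1 pp1:3 pp2:3 pp3:2
Op 7: write(P2, v1, 109). refcount(pp1)=3>1 -> COPY to pp4. 5 ppages; refcounts: pp0:1 pp1:2 pp2:3 pp3:2 pp4:1
Op 8: write(P1, v2, 180). refcount(pp2)=3>1 -> COPY to pp5. 6 ppages; refcounts: pp0:1 pp1:2 pp2:2 pp3:2 pp4:1 pp5:1

Answer: 6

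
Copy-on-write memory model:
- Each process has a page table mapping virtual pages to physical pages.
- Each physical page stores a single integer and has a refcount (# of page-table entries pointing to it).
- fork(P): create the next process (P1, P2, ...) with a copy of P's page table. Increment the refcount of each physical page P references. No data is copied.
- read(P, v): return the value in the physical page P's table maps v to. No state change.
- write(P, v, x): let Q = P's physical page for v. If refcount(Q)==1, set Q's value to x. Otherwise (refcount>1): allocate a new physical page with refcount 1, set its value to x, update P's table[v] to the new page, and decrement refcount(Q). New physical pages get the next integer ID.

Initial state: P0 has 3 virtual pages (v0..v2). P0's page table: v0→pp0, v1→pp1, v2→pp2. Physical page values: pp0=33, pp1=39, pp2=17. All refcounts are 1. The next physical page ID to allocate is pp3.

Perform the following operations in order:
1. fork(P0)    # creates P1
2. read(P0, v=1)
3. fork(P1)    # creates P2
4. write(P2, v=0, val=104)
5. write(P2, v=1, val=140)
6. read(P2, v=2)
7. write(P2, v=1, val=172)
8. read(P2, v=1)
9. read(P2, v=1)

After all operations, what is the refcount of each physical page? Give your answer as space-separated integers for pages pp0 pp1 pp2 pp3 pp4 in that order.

Answer: 2 2 3 1 1

Derivation:
Op 1: fork(P0) -> P1. 3 ppages; refcounts: pp0:2 pp1:2 pp2:2
Op 2: read(P0, v1) -> 39. No state change.
Op 3: fork(P1) -> P2. 3 ppages; refcounts: pp0:3 pp1:3 pp2:3
Op 4: write(P2, v0, 104). refcount(pp0)=3>1 -> COPY to pp3. 4 ppages; refcounts: pp0:2 pp1:3 pp2:3 pp3:1
Op 5: write(P2, v1, 140). refcount(pp1)=3>1 -> COPY to pp4. 5 ppages; refcounts: pp0:2 pp1:2 pp2:3 pp3:1 pp4:1
Op 6: read(P2, v2) -> 17. No state change.
Op 7: write(P2, v1, 172). refcount(pp4)=1 -> write in place. 5 ppages; refcounts: pp0:2 pp1:2 pp2:3 pp3:1 pp4:1
Op 8: read(P2, v1) -> 172. No state change.
Op 9: read(P2, v1) -> 172. No state change.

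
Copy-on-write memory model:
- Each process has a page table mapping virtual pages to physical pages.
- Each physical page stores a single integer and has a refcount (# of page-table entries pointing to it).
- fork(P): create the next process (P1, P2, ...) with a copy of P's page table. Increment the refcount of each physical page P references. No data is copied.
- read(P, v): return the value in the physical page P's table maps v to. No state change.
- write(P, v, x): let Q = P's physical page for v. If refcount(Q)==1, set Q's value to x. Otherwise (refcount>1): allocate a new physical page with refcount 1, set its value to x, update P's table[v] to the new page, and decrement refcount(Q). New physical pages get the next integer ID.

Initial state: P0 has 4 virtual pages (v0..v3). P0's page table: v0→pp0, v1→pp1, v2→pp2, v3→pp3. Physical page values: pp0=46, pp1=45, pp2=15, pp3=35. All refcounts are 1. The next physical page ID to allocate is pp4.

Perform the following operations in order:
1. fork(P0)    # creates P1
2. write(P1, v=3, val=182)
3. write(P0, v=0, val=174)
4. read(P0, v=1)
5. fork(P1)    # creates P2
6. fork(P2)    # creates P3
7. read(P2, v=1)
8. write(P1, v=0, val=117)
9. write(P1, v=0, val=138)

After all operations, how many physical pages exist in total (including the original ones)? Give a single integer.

Answer: 7

Derivation:
Op 1: fork(P0) -> P1. 4 ppages; refcounts: pp0:2 pp1:2 pp2:2 pp3:2
Op 2: write(P1, v3, 182). refcount(pp3)=2>1 -> COPY to pp4. 5 ppages; refcounts: pp0:2 pp1:2 pp2:2 pp3:1 pp4:1
Op 3: write(P0, v0, 174). refcount(pp0)=2>1 -> COPY to pp5. 6 ppages; refcounts: pp0:1 pp1:2 pp2:2 pp3:1 pp4:1 pp5:1
Op 4: read(P0, v1) -> 45. No state change.
Op 5: fork(P1) -> P2. 6 ppages; refcounts: pp0:2 pp1:3 pp2:3 pp3:1 pp4:2 pp5:1
Op 6: fork(P2) -> P3. 6 ppages; refcounts: pp0:3 pp1:4 pp2:4 pp3:1 pp4:3 pp5:1
Op 7: read(P2, v1) -> 45. No state change.
Op 8: write(P1, v0, 117). refcount(pp0)=3>1 -> COPY to pp6. 7 ppages; refcounts: pp0:2 pp1:4 pp2:4 pp3:1 pp4:3 pp5:1 pp6:1
Op 9: write(P1, v0, 138). refcount(pp6)=1 -> write in place. 7 ppages; refcounts: pp0:2 pp1:4 pp2:4 pp3:1 pp4:3 pp5:1 pp6:1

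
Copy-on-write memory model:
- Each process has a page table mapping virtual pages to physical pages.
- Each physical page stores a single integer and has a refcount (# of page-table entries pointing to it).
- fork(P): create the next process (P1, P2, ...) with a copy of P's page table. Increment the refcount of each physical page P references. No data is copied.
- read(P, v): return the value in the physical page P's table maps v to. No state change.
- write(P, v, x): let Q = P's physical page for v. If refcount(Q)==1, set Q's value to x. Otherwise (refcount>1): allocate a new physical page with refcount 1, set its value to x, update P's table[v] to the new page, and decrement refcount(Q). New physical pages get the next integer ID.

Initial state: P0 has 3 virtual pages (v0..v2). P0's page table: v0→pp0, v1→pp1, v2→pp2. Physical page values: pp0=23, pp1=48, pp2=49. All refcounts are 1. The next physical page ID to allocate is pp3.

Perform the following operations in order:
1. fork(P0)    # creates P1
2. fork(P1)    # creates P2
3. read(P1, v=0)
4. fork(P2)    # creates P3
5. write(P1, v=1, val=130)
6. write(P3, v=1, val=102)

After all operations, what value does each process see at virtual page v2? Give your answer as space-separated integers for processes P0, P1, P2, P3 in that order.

Answer: 49 49 49 49

Derivation:
Op 1: fork(P0) -> P1. 3 ppages; refcounts: pp0:2 pp1:2 pp2:2
Op 2: fork(P1) -> P2. 3 ppages; refcounts: pp0:3 pp1:3 pp2:3
Op 3: read(P1, v0) -> 23. No state change.
Op 4: fork(P2) -> P3. 3 ppages; refcounts: pp0:4 pp1:4 pp2:4
Op 5: write(P1, v1, 130). refcount(pp1)=4>1 -> COPY to pp3. 4 ppages; refcounts: pp0:4 pp1:3 pp2:4 pp3:1
Op 6: write(P3, v1, 102). refcount(pp1)=3>1 -> COPY to pp4. 5 ppages; refcounts: pp0:4 pp1:2 pp2:4 pp3:1 pp4:1
P0: v2 -> pp2 = 49
P1: v2 -> pp2 = 49
P2: v2 -> pp2 = 49
P3: v2 -> pp2 = 49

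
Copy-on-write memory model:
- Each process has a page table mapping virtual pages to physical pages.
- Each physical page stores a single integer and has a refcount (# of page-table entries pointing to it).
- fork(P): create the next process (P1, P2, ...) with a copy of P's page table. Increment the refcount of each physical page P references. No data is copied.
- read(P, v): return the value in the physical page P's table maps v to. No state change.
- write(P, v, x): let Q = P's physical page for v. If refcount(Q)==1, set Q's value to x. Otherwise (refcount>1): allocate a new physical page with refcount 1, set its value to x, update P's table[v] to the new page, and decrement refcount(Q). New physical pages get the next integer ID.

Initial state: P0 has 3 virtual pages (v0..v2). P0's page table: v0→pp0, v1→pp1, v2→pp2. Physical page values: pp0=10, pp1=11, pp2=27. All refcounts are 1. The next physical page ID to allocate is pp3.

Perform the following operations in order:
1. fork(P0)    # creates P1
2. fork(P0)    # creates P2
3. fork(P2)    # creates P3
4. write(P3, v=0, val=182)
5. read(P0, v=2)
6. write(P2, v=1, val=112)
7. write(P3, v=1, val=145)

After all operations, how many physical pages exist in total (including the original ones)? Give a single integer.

Answer: 6

Derivation:
Op 1: fork(P0) -> P1. 3 ppages; refcounts: pp0:2 pp1:2 pp2:2
Op 2: fork(P0) -> P2. 3 ppages; refcounts: pp0:3 pp1:3 pp2:3
Op 3: fork(P2) -> P3. 3 ppages; refcounts: pp0:4 pp1:4 pp2:4
Op 4: write(P3, v0, 182). refcount(pp0)=4>1 -> COPY to pp3. 4 ppages; refcounts: pp0:3 pp1:4 pp2:4 pp3:1
Op 5: read(P0, v2) -> 27. No state change.
Op 6: write(P2, v1, 112). refcount(pp1)=4>1 -> COPY to pp4. 5 ppages; refcounts: pp0:3 pp1:3 pp2:4 pp3:1 pp4:1
Op 7: write(P3, v1, 145). refcount(pp1)=3>1 -> COPY to pp5. 6 ppages; refcounts: pp0:3 pp1:2 pp2:4 pp3:1 pp4:1 pp5:1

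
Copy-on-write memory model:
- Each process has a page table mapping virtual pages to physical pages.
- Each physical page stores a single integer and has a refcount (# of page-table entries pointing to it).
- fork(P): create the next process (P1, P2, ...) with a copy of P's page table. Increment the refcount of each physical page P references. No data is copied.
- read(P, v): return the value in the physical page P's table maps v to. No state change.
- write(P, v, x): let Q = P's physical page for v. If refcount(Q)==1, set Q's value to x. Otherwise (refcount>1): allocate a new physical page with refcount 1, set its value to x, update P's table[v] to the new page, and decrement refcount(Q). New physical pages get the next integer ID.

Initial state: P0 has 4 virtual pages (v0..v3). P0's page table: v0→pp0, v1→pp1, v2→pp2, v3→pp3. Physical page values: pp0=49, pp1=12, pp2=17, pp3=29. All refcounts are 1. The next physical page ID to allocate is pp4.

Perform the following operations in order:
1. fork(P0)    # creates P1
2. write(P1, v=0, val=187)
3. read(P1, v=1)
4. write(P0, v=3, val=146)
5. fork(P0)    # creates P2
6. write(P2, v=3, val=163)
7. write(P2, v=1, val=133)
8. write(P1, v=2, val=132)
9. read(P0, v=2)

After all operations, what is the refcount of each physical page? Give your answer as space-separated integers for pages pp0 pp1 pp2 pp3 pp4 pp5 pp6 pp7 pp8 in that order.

Op 1: fork(P0) -> P1. 4 ppages; refcounts: pp0:2 pp1:2 pp2:2 pp3:2
Op 2: write(P1, v0, 187). refcount(pp0)=2>1 -> COPY to pp4. 5 ppages; refcounts: pp0:1 pp1:2 pp2:2 pp3:2 pp4:1
Op 3: read(P1, v1) -> 12. No state change.
Op 4: write(P0, v3, 146). refcount(pp3)=2>1 -> COPY to pp5. 6 ppages; refcounts: pp0:1 pp1:2 pp2:2 pp3:1 pp4:1 pp5:1
Op 5: fork(P0) -> P2. 6 ppages; refcounts: pp0:2 pp1:3 pp2:3 pp3:1 pp4:1 pp5:2
Op 6: write(P2, v3, 163). refcount(pp5)=2>1 -> COPY to pp6. 7 ppages; refcounts: pp0:2 pp1:3 pp2:3 pp3:1 pp4:1 pp5:1 pp6:1
Op 7: write(P2, v1, 133). refcount(pp1)=3>1 -> COPY to pp7. 8 ppages; refcounts: pp0:2 pp1:2 pp2:3 pp3:1 pp4:1 pp5:1 pp6:1 pp7:1
Op 8: write(P1, v2, 132). refcount(pp2)=3>1 -> COPY to pp8. 9 ppages; refcounts: pp0:2 pp1:2 pp2:2 pp3:1 pp4:1 pp5:1 pp6:1 pp7:1 pp8:1
Op 9: read(P0, v2) -> 17. No state change.

Answer: 2 2 2 1 1 1 1 1 1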